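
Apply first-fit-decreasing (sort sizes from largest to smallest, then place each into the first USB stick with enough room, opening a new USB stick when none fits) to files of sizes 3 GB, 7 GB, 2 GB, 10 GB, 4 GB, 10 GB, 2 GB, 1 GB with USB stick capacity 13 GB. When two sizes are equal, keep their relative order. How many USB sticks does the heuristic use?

3

Sorted descending: 10, 10, 7, 4, 3, 2, 2, 1.
  10 → USB stick 1 (new)  [load 10/13]
  10 → USB stick 2 (new)  [load 10/13]
  7 → USB stick 3 (new)  [load 7/13]
  4 → USB stick 3  [load 11/13]
  3 → USB stick 1  [load 13/13]
  2 → USB stick 2  [load 12/13]
  2 → USB stick 3  [load 13/13]
  1 → USB stick 2  [load 13/13]
3 USB sticks opened.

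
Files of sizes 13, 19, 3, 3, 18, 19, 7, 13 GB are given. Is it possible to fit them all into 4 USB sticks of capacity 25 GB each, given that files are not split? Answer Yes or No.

Total = 95 GB; ⌈95/25⌉ = 4.
5 files each exceed half the capacity and cannot share a USB stick, forcing at least 5 USB sticks.
At least 5 USB sticks are required, but only 4 are allowed.

No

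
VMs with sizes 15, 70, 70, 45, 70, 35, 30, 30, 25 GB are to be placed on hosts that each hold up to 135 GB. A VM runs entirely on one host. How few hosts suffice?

3

Total = 70 + 70 + 70 + 45 + 35 + 30 + 30 + 25 + 15 = 390 GB.
Lower bound: ⌈390/135⌉ = 3 hosts.
A packing using 3 hosts:
  host 1: 70 + 45 + 15 = 130
  host 2: 70 + 35 + 30 = 135
  host 3: 70 + 30 + 25 = 125
This matches the lower bound, so 3 is optimal.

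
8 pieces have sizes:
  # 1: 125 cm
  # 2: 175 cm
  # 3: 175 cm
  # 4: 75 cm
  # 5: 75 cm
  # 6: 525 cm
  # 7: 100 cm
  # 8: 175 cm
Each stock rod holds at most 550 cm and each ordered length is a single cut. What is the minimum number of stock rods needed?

Total = 525 + 175 + 175 + 175 + 125 + 100 + 75 + 75 = 1425 cm.
Lower bound: ⌈1425/550⌉ = 3 stock rods.
A packing using 3 stock rods:
  stock rod 1: 525 = 525
  stock rod 2: 175 + 175 + 175 = 525
  stock rod 3: 125 + 100 + 75 + 75 = 375
This matches the lower bound, so 3 is optimal.

3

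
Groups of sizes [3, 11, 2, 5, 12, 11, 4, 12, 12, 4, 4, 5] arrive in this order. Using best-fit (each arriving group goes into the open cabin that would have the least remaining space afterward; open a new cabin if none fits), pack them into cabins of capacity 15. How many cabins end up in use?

7

  3 → cabin 1 (new)  [load 3/15]
  11 → cabin 1  [load 14/15]
  2 → cabin 2 (new)  [load 2/15]
  5 → cabin 2  [load 7/15]
  12 → cabin 3 (new)  [load 12/15]
  11 → cabin 4 (new)  [load 11/15]
  4 → cabin 4  [load 15/15]
  12 → cabin 5 (new)  [load 12/15]
  12 → cabin 6 (new)  [load 12/15]
  4 → cabin 2  [load 11/15]
  4 → cabin 2  [load 15/15]
  5 → cabin 7 (new)  [load 5/15]
7 cabins opened.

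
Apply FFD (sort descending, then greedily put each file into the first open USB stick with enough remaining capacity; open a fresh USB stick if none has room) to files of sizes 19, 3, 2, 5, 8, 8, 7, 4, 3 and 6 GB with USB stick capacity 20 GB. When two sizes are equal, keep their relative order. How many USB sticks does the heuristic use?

Sorted descending: 19, 8, 8, 7, 6, 5, 4, 3, 3, 2.
  19 → USB stick 1 (new)  [load 19/20]
  8 → USB stick 2 (new)  [load 8/20]
  8 → USB stick 2  [load 16/20]
  7 → USB stick 3 (new)  [load 7/20]
  6 → USB stick 3  [load 13/20]
  5 → USB stick 3  [load 18/20]
  4 → USB stick 2  [load 20/20]
  3 → USB stick 4 (new)  [load 3/20]
  3 → USB stick 4  [load 6/20]
  2 → USB stick 3  [load 20/20]
4 USB sticks opened.

4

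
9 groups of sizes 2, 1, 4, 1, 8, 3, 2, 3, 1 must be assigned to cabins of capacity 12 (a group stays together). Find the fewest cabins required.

Total = 8 + 4 + 3 + 3 + 2 + 2 + 1 + 1 + 1 = 25.
Lower bound: ⌈25/12⌉ = 3 cabins.
A packing using 3 cabins:
  cabin 1: 8 + 4 = 12
  cabin 2: 3 + 3 + 2 + 2 + 1 + 1 = 12
  cabin 3: 1 = 1
This matches the lower bound, so 3 is optimal.

3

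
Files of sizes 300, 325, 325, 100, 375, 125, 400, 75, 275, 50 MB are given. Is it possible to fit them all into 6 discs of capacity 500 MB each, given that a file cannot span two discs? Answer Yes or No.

A valid assignment using 6 discs:
  disc 1: 400 + 100 = 500
  disc 2: 375 + 125 = 500
  disc 3: 325 + 75 + 50 = 450
  disc 4: 325 = 325
  disc 5: 300 = 300
  disc 6: 275 = 275
Every load is within 500 MB, so 6 discs suffice.

Yes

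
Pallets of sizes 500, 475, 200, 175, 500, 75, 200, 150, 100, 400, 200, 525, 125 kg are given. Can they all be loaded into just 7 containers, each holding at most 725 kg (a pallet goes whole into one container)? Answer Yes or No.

A valid assignment using 6 containers:
  container 1: 525 + 200 = 725
  container 2: 500 + 200 = 700
  container 3: 500 + 200 = 700
  container 4: 475 + 175 + 75 = 725
  container 5: 400 + 150 + 125 = 675
  container 6: 100 = 100
That uses only 6 ≤ 7, so 7 containers are enough.

Yes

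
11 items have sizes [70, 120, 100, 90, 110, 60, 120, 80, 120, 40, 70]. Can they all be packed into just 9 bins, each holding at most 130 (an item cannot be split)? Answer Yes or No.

A valid assignment using 9 bins:
  bin 1: 120 = 120
  bin 2: 120 = 120
  bin 3: 120 = 120
  bin 4: 110 = 110
  bin 5: 100 = 100
  bin 6: 90 + 40 = 130
  bin 7: 80 = 80
  bin 8: 70 + 60 = 130
  bin 9: 70 = 70
Every load is within 130, so 9 bins suffice.

Yes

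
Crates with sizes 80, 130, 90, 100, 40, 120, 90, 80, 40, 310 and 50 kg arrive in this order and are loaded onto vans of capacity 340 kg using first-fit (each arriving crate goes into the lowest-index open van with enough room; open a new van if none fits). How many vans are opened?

4

  80 → van 1 (new)  [load 80/340]
  130 → van 1  [load 210/340]
  90 → van 1  [load 300/340]
  100 → van 2 (new)  [load 100/340]
  40 → van 1  [load 340/340]
  120 → van 2  [load 220/340]
  90 → van 2  [load 310/340]
  80 → van 3 (new)  [load 80/340]
  40 → van 3  [load 120/340]
  310 → van 4 (new)  [load 310/340]
  50 → van 3  [load 170/340]
4 vans opened.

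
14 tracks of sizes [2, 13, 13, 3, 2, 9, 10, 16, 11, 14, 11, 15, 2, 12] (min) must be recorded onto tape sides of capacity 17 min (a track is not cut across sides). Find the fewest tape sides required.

Total = 16 + 15 + 14 + 13 + 13 + 12 + 11 + 11 + 10 + 9 + 3 + 2 + 2 + 2 = 133 min.
Lower bound: ⌈133/17⌉ = 8 tape sides.
Also, 10 tracks each exceed 17/2 min, and no two of those can share a side, so at least 10 tape sides are needed.
A packing using 10 tape sides:
  side 1: 16 = 16
  side 2: 15 + 2 = 17
  side 3: 14 + 3 = 17
  side 4: 13 + 2 + 2 = 17
  side 5: 13 = 13
  side 6: 12 = 12
  side 7: 11 = 11
  side 8: 11 = 11
  side 9: 10 = 10
  side 10: 9 = 9
This matches the lower bound, so 10 is optimal.

10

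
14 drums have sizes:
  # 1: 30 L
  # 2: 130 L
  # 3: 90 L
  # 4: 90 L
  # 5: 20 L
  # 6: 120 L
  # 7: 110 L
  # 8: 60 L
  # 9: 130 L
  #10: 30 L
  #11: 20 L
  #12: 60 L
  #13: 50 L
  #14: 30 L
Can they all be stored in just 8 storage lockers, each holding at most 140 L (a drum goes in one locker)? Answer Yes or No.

A valid assignment using 8 storage lockers:
  locker 1: 130 = 130
  locker 2: 130 = 130
  locker 3: 120 + 20 = 140
  locker 4: 110 + 30 = 140
  locker 5: 90 + 50 = 140
  locker 6: 90 + 30 + 20 = 140
  locker 7: 60 + 60 = 120
  locker 8: 30 = 30
Every load is within 140 L, so 8 storage lockers suffice.

Yes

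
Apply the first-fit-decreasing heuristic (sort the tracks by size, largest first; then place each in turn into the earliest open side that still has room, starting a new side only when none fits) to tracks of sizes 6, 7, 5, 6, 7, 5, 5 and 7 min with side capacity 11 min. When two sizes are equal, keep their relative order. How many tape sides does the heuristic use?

Sorted descending: 7, 7, 7, 6, 6, 5, 5, 5.
  7 → side 1 (new)  [load 7/11]
  7 → side 2 (new)  [load 7/11]
  7 → side 3 (new)  [load 7/11]
  6 → side 4 (new)  [load 6/11]
  6 → side 5 (new)  [load 6/11]
  5 → side 4  [load 11/11]
  5 → side 5  [load 11/11]
  5 → side 6 (new)  [load 5/11]
6 tape sides opened.

6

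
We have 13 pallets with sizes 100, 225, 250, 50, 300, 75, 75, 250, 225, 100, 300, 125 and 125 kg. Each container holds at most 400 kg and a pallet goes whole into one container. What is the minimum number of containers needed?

Total = 300 + 300 + 250 + 250 + 225 + 225 + 125 + 125 + 100 + 100 + 75 + 75 + 50 = 2200 kg.
Lower bound: ⌈2200/400⌉ = 6 containers.
A packing using 6 containers:
  container 1: 300 + 100 = 400
  container 2: 300 + 100 = 400
  container 3: 250 + 125 = 375
  container 4: 250 + 125 = 375
  container 5: 225 + 75 + 75 = 375
  container 6: 225 + 50 = 275
This matches the lower bound, so 6 is optimal.

6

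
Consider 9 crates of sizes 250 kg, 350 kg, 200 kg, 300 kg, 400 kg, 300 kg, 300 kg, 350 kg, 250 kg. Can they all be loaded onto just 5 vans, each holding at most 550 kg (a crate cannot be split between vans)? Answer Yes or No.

No

Total = 2700 kg; ⌈2700/550⌉ = 5.
6 crates each exceed half the capacity and cannot share a van, forcing at least 6 vans.
At least 6 vans are required, but only 5 are allowed.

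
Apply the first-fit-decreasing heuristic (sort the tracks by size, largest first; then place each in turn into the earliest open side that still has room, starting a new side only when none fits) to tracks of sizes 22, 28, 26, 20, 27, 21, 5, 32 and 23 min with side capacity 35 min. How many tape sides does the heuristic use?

8

Sorted descending: 32, 28, 27, 26, 23, 22, 21, 20, 5.
  32 → side 1 (new)  [load 32/35]
  28 → side 2 (new)  [load 28/35]
  27 → side 3 (new)  [load 27/35]
  26 → side 4 (new)  [load 26/35]
  23 → side 5 (new)  [load 23/35]
  22 → side 6 (new)  [load 22/35]
  21 → side 7 (new)  [load 21/35]
  20 → side 8 (new)  [load 20/35]
  5 → side 2  [load 33/35]
8 tape sides opened.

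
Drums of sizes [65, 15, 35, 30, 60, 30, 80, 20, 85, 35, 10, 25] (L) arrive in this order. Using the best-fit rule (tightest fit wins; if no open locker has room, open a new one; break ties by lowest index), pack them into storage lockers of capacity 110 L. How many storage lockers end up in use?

5

  65 → locker 1 (new)  [load 65/110]
  15 → locker 1  [load 80/110]
  35 → locker 2 (new)  [load 35/110]
  30 → locker 1  [load 110/110]
  60 → locker 2  [load 95/110]
  30 → locker 3 (new)  [load 30/110]
  80 → locker 3  [load 110/110]
  20 → locker 4 (new)  [load 20/110]
  85 → locker 4  [load 105/110]
  35 → locker 5 (new)  [load 35/110]
  10 → locker 2  [load 105/110]
  25 → locker 5  [load 60/110]
5 storage lockers opened.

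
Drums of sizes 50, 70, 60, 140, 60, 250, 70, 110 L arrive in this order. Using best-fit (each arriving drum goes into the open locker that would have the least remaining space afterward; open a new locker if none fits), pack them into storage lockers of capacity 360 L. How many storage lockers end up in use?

3

  50 → locker 1 (new)  [load 50/360]
  70 → locker 1  [load 120/360]
  60 → locker 1  [load 180/360]
  140 → locker 1  [load 320/360]
  60 → locker 2 (new)  [load 60/360]
  250 → locker 2  [load 310/360]
  70 → locker 3 (new)  [load 70/360]
  110 → locker 3  [load 180/360]
3 storage lockers opened.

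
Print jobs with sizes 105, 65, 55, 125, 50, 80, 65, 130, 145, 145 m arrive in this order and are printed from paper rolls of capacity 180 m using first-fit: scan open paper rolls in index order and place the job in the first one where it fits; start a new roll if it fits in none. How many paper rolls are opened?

  105 → roll 1 (new)  [load 105/180]
  65 → roll 1  [load 170/180]
  55 → roll 2 (new)  [load 55/180]
  125 → roll 2  [load 180/180]
  50 → roll 3 (new)  [load 50/180]
  80 → roll 3  [load 130/180]
  65 → roll 4 (new)  [load 65/180]
  130 → roll 5 (new)  [load 130/180]
  145 → roll 6 (new)  [load 145/180]
  145 → roll 7 (new)  [load 145/180]
7 paper rolls opened.

7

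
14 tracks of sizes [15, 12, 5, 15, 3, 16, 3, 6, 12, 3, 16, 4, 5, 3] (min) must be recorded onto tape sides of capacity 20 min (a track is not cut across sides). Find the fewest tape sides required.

Total = 16 + 16 + 15 + 15 + 12 + 12 + 6 + 5 + 5 + 4 + 3 + 3 + 3 + 3 = 118 min.
Lower bound: ⌈118/20⌉ = 6 tape sides.
A packing using 7 tape sides:
  side 1: 16 + 4 = 20
  side 2: 16 + 3 = 19
  side 3: 15 + 5 = 20
  side 4: 15 + 5 = 20
  side 5: 12 + 6 = 18
  side 6: 12 + 3 + 3 = 18
  side 7: 3 = 3
No arrangement into 6 tape sides stays within capacity, so 7 is optimal.

7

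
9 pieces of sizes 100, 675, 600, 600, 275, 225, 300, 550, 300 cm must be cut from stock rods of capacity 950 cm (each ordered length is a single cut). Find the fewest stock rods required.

Total = 675 + 600 + 600 + 550 + 300 + 300 + 275 + 225 + 100 = 3625 cm.
Lower bound: ⌈3625/950⌉ = 4 stock rods.
A packing using 4 stock rods:
  stock rod 1: 675 + 275 = 950
  stock rod 2: 600 + 300 = 900
  stock rod 3: 600 + 300 = 900
  stock rod 4: 550 + 225 + 100 = 875
This matches the lower bound, so 4 is optimal.

4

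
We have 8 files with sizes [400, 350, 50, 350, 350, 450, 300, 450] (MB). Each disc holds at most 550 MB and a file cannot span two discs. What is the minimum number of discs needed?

Total = 450 + 450 + 400 + 350 + 350 + 350 + 300 + 50 = 2700 MB.
Lower bound: ⌈2700/550⌉ = 5 discs.
Also, 7 files each exceed 275 MB, and no two of those can share a disc, so at least 7 discs are needed.
A packing using 7 discs:
  disc 1: 450 + 50 = 500
  disc 2: 450 = 450
  disc 3: 400 = 400
  disc 4: 350 = 350
  disc 5: 350 = 350
  disc 6: 350 = 350
  disc 7: 300 = 300
This matches the lower bound, so 7 is optimal.

7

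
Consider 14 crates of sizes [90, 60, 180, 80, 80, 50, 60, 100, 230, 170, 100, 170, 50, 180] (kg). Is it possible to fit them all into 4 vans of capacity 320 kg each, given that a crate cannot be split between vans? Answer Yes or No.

Total = 1600 kg; ⌈1600/320⌉ = 5.
At least 5 vans are required, but only 4 are allowed.

No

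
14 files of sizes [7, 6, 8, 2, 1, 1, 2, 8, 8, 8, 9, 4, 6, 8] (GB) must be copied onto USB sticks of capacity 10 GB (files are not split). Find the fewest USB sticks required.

9

Total = 9 + 8 + 8 + 8 + 8 + 8 + 7 + 6 + 6 + 4 + 2 + 2 + 1 + 1 = 78 GB.
Lower bound: ⌈78/10⌉ = 8 USB sticks.
Also, 9 files each exceed 5 GB, and no two of those can share a USB stick, so at least 9 USB sticks are needed.
A packing using 9 USB sticks:
  USB stick 1: 9 + 1 = 10
  USB stick 2: 8 + 2 = 10
  USB stick 3: 8 + 2 = 10
  USB stick 4: 8 + 1 = 9
  USB stick 5: 8 = 8
  USB stick 6: 8 = 8
  USB stick 7: 7 = 7
  USB stick 8: 6 + 4 = 10
  USB stick 9: 6 = 6
This matches the lower bound, so 9 is optimal.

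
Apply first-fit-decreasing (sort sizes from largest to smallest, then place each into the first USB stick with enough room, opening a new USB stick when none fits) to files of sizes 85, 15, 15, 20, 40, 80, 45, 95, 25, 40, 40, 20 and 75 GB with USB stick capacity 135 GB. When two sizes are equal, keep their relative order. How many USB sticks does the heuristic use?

Sorted descending: 95, 85, 80, 75, 45, 40, 40, 40, 25, 20, 20, 15, 15.
  95 → USB stick 1 (new)  [load 95/135]
  85 → USB stick 2 (new)  [load 85/135]
  80 → USB stick 3 (new)  [load 80/135]
  75 → USB stick 4 (new)  [load 75/135]
  45 → USB stick 2  [load 130/135]
  40 → USB stick 1  [load 135/135]
  40 → USB stick 3  [load 120/135]
  40 → USB stick 4  [load 115/135]
  25 → USB stick 5 (new)  [load 25/135]
  20 → USB stick 4  [load 135/135]
  20 → USB stick 5  [load 45/135]
  15 → USB stick 3  [load 135/135]
  15 → USB stick 5  [load 60/135]
5 USB sticks opened.

5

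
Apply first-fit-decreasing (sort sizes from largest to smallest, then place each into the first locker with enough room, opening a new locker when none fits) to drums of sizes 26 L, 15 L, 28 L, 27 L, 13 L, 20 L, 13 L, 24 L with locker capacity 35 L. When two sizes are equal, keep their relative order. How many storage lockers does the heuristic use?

Sorted descending: 28, 27, 26, 24, 20, 15, 13, 13.
  28 → locker 1 (new)  [load 28/35]
  27 → locker 2 (new)  [load 27/35]
  26 → locker 3 (new)  [load 26/35]
  24 → locker 4 (new)  [load 24/35]
  20 → locker 5 (new)  [load 20/35]
  15 → locker 5  [load 35/35]
  13 → locker 6 (new)  [load 13/35]
  13 → locker 6  [load 26/35]
6 storage lockers opened.

6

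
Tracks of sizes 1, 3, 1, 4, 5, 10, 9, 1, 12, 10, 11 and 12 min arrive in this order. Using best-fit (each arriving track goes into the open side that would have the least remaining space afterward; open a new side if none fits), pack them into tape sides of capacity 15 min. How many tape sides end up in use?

7

  1 → side 1 (new)  [load 1/15]
  3 → side 1  [load 4/15]
  1 → side 1  [load 5/15]
  4 → side 1  [load 9/15]
  5 → side 1  [load 14/15]
  10 → side 2 (new)  [load 10/15]
  9 → side 3 (new)  [load 9/15]
  1 → side 1  [load 15/15]
  12 → side 4 (new)  [load 12/15]
  10 → side 5 (new)  [load 10/15]
  11 → side 6 (new)  [load 11/15]
  12 → side 7 (new)  [load 12/15]
7 tape sides opened.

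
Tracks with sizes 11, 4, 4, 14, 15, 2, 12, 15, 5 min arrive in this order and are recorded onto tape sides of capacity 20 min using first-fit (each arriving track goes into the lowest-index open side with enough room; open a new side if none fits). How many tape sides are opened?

5

  11 → side 1 (new)  [load 11/20]
  4 → side 1  [load 15/20]
  4 → side 1  [load 19/20]
  14 → side 2 (new)  [load 14/20]
  15 → side 3 (new)  [load 15/20]
  2 → side 2  [load 16/20]
  12 → side 4 (new)  [load 12/20]
  15 → side 5 (new)  [load 15/20]
  5 → side 3  [load 20/20]
5 tape sides opened.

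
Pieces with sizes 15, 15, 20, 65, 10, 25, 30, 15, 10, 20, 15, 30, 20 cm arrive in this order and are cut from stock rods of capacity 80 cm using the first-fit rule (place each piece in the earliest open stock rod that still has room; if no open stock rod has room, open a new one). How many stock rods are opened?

4

  15 → stock rod 1 (new)  [load 15/80]
  15 → stock rod 1  [load 30/80]
  20 → stock rod 1  [load 50/80]
  65 → stock rod 2 (new)  [load 65/80]
  10 → stock rod 1  [load 60/80]
  25 → stock rod 3 (new)  [load 25/80]
  30 → stock rod 3  [load 55/80]
  15 → stock rod 1  [load 75/80]
  10 → stock rod 2  [load 75/80]
  20 → stock rod 3  [load 75/80]
  15 → stock rod 4 (new)  [load 15/80]
  30 → stock rod 4  [load 45/80]
  20 → stock rod 4  [load 65/80]
4 stock rods opened.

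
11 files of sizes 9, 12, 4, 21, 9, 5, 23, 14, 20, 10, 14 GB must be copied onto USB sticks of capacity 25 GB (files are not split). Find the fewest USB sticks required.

6

Total = 23 + 21 + 20 + 14 + 14 + 12 + 10 + 9 + 9 + 5 + 4 = 141 GB.
Lower bound: ⌈141/25⌉ = 6 USB sticks.
A packing using 6 USB sticks:
  USB stick 1: 23 = 23
  USB stick 2: 21 + 4 = 25
  USB stick 3: 20 + 5 = 25
  USB stick 4: 14 + 10 = 24
  USB stick 5: 14 + 9 = 23
  USB stick 6: 12 + 9 = 21
This matches the lower bound, so 6 is optimal.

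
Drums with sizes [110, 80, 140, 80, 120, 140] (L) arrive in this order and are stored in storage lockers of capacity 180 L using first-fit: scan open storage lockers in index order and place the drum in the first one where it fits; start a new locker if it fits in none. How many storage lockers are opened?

5

  110 → locker 1 (new)  [load 110/180]
  80 → locker 2 (new)  [load 80/180]
  140 → locker 3 (new)  [load 140/180]
  80 → locker 2  [load 160/180]
  120 → locker 4 (new)  [load 120/180]
  140 → locker 5 (new)  [load 140/180]
5 storage lockers opened.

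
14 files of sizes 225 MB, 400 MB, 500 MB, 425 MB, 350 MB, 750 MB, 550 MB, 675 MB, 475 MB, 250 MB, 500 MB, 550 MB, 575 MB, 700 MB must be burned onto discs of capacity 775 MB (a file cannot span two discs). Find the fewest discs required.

11

Total = 750 + 700 + 675 + 575 + 550 + 550 + 500 + 500 + 475 + 425 + 400 + 350 + 250 + 225 = 6925 MB.
Lower bound: ⌈6925/775⌉ = 9 discs.
Also, 11 files each exceed 775/2 MB, and no two of those can share a disc, so at least 11 discs are needed.
A packing using 11 discs:
  disc 1: 750 = 750
  disc 2: 700 = 700
  disc 3: 675 = 675
  disc 4: 575 = 575
  disc 5: 550 + 225 = 775
  disc 6: 550 = 550
  disc 7: 500 + 250 = 750
  disc 8: 500 = 500
  disc 9: 475 = 475
  disc 10: 425 + 350 = 775
  disc 11: 400 = 400
This matches the lower bound, so 11 is optimal.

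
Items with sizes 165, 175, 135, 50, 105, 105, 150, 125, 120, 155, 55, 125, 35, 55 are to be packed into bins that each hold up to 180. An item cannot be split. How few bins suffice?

10

Total = 175 + 165 + 155 + 150 + 135 + 125 + 125 + 120 + 105 + 105 + 55 + 55 + 50 + 35 = 1555.
Lower bound: ⌈1555/180⌉ = 9 bins.
Also, 10 items each exceed 90, and no two of those can share a bin, so at least 10 bins are needed.
A packing using 10 bins:
  bin 1: 175 = 175
  bin 2: 165 = 165
  bin 3: 155 = 155
  bin 4: 150 = 150
  bin 5: 135 + 35 = 170
  bin 6: 125 + 55 = 180
  bin 7: 125 + 55 = 180
  bin 8: 120 + 50 = 170
  bin 9: 105 = 105
  bin 10: 105 = 105
This matches the lower bound, so 10 is optimal.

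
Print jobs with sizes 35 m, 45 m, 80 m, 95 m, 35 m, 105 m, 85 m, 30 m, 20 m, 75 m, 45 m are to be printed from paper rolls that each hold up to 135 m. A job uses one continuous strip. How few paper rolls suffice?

5

Total = 105 + 95 + 85 + 80 + 75 + 45 + 45 + 35 + 35 + 30 + 20 = 650 m.
Lower bound: ⌈650/135⌉ = 5 paper rolls.
A packing using 5 paper rolls:
  roll 1: 105 + 30 = 135
  roll 2: 95 + 35 = 130
  roll 3: 85 + 45 = 130
  roll 4: 80 + 45 = 125
  roll 5: 75 + 35 + 20 = 130
This matches the lower bound, so 5 is optimal.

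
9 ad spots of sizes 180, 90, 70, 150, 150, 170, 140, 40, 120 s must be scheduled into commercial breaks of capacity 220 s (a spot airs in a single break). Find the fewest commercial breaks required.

Total = 180 + 170 + 150 + 150 + 140 + 120 + 90 + 70 + 40 = 1110 s.
Lower bound: ⌈1110/220⌉ = 6 commercial breaks.
A packing using 6 commercial breaks:
  break 1: 180 + 40 = 220
  break 2: 170 = 170
  break 3: 150 + 70 = 220
  break 4: 150 = 150
  break 5: 140 = 140
  break 6: 120 + 90 = 210
This matches the lower bound, so 6 is optimal.

6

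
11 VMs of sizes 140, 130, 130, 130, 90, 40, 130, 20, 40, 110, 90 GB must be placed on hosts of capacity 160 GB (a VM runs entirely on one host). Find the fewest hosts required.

Total = 140 + 130 + 130 + 130 + 130 + 110 + 90 + 90 + 40 + 40 + 20 = 1050 GB.
Lower bound: ⌈1050/160⌉ = 7 hosts.
Also, 8 VMs each exceed 80 GB, and no two of those can share a host, so at least 8 hosts are needed.
A packing using 8 hosts:
  host 1: 140 + 20 = 160
  host 2: 130 = 130
  host 3: 130 = 130
  host 4: 130 = 130
  host 5: 130 = 130
  host 6: 110 + 40 = 150
  host 7: 90 + 40 = 130
  host 8: 90 = 90
This matches the lower bound, so 8 is optimal.

8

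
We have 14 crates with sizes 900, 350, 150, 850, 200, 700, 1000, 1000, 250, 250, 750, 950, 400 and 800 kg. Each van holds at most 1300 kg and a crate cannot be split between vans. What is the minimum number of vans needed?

Total = 1000 + 1000 + 950 + 900 + 850 + 800 + 750 + 700 + 400 + 350 + 250 + 250 + 200 + 150 = 8550 kg.
Lower bound: ⌈8550/1300⌉ = 7 vans.
Also, 8 crates each exceed 650 kg, and no two of those can share a van, so at least 8 vans are needed.
A packing using 8 vans:
  van 1: 1000 + 250 = 1250
  van 2: 1000 + 250 = 1250
  van 3: 950 + 350 = 1300
  van 4: 900 + 400 = 1300
  van 5: 850 + 200 + 150 = 1200
  van 6: 800 = 800
  van 7: 750 = 750
  van 8: 700 = 700
This matches the lower bound, so 8 is optimal.

8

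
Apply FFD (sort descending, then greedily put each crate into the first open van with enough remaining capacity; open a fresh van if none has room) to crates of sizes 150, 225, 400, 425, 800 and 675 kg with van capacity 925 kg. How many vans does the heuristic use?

4

Sorted descending: 800, 675, 425, 400, 225, 150.
  800 → van 1 (new)  [load 800/925]
  675 → van 2 (new)  [load 675/925]
  425 → van 3 (new)  [load 425/925]
  400 → van 3  [load 825/925]
  225 → van 2  [load 900/925]
  150 → van 4 (new)  [load 150/925]
4 vans opened.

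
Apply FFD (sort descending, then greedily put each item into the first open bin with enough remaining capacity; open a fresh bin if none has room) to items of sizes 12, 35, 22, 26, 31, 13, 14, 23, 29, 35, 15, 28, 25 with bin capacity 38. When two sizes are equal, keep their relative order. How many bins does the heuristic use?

Sorted descending: 35, 35, 31, 29, 28, 26, 25, 23, 22, 15, 14, 13, 12.
  35 → bin 1 (new)  [load 35/38]
  35 → bin 2 (new)  [load 35/38]
  31 → bin 3 (new)  [load 31/38]
  29 → bin 4 (new)  [load 29/38]
  28 → bin 5 (new)  [load 28/38]
  26 → bin 6 (new)  [load 26/38]
  25 → bin 7 (new)  [load 25/38]
  23 → bin 8 (new)  [load 23/38]
  22 → bin 9 (new)  [load 22/38]
  15 → bin 8  [load 38/38]
  14 → bin 9  [load 36/38]
  13 → bin 7  [load 38/38]
  12 → bin 6  [load 38/38]
9 bins opened.

9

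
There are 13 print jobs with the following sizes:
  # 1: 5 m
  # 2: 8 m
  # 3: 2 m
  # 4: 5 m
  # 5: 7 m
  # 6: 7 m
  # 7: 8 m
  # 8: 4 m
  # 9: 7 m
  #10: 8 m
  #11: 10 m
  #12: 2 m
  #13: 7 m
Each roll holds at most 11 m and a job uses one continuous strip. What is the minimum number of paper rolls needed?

Total = 10 + 8 + 8 + 8 + 7 + 7 + 7 + 7 + 5 + 5 + 4 + 2 + 2 = 80 m.
Lower bound: ⌈80/11⌉ = 8 paper rolls.
A packing using 9 paper rolls:
  roll 1: 10 = 10
  roll 2: 8 + 2 = 10
  roll 3: 8 + 2 = 10
  roll 4: 8 = 8
  roll 5: 7 + 4 = 11
  roll 6: 7 = 7
  roll 7: 7 = 7
  roll 8: 7 = 7
  roll 9: 5 + 5 = 10
No arrangement into 8 paper rolls stays within capacity, so 9 is optimal.

9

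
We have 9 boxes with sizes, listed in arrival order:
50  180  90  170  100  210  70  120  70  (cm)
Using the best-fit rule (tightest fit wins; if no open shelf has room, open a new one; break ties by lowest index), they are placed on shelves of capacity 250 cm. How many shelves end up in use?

5

  50 → shelf 1 (new)  [load 50/250]
  180 → shelf 1  [load 230/250]
  90 → shelf 2 (new)  [load 90/250]
  170 → shelf 3 (new)  [load 170/250]
  100 → shelf 2  [load 190/250]
  210 → shelf 4 (new)  [load 210/250]
  70 → shelf 3  [load 240/250]
  120 → shelf 5 (new)  [load 120/250]
  70 → shelf 5  [load 190/250]
5 shelves opened.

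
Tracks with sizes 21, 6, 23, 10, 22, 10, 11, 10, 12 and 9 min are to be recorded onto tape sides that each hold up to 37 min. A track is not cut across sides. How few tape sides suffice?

Total = 23 + 22 + 21 + 12 + 11 + 10 + 10 + 10 + 9 + 6 = 134 min.
Lower bound: ⌈134/37⌉ = 4 tape sides.
A packing using 4 tape sides:
  side 1: 23 + 12 = 35
  side 2: 22 + 11 = 33
  side 3: 21 + 10 + 6 = 37
  side 4: 10 + 10 + 9 = 29
This matches the lower bound, so 4 is optimal.

4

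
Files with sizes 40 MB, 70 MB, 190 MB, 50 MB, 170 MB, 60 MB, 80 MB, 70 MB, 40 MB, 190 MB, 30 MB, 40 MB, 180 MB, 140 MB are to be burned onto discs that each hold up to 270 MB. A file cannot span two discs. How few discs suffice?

5

Total = 190 + 190 + 180 + 170 + 140 + 80 + 70 + 70 + 60 + 50 + 40 + 40 + 40 + 30 = 1350 MB.
Lower bound: ⌈1350/270⌉ = 5 discs.
A packing using 5 discs:
  disc 1: 190 + 80 = 270
  disc 2: 190 + 40 + 40 = 270
  disc 3: 180 + 50 + 40 = 270
  disc 4: 170 + 70 + 30 = 270
  disc 5: 140 + 70 + 60 = 270
This matches the lower bound, so 5 is optimal.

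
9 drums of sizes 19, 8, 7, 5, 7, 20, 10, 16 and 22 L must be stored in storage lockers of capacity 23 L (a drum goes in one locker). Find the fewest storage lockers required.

6

Total = 22 + 20 + 19 + 16 + 10 + 8 + 7 + 7 + 5 = 114 L.
Lower bound: ⌈114/23⌉ = 5 storage lockers.
A packing using 6 storage lockers:
  locker 1: 22 = 22
  locker 2: 20 = 20
  locker 3: 19 = 19
  locker 4: 16 + 7 = 23
  locker 5: 10 + 8 + 5 = 23
  locker 6: 7 = 7
No arrangement into 5 storage lockers stays within capacity, so 6 is optimal.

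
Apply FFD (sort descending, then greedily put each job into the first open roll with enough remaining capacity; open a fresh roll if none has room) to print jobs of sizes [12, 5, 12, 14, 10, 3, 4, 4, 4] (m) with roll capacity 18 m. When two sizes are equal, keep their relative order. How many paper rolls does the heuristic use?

Sorted descending: 14, 12, 12, 10, 5, 4, 4, 4, 3.
  14 → roll 1 (new)  [load 14/18]
  12 → roll 2 (new)  [load 12/18]
  12 → roll 3 (new)  [load 12/18]
  10 → roll 4 (new)  [load 10/18]
  5 → roll 2  [load 17/18]
  4 → roll 1  [load 18/18]
  4 → roll 3  [load 16/18]
  4 → roll 4  [load 14/18]
  3 → roll 4  [load 17/18]
4 paper rolls opened.

4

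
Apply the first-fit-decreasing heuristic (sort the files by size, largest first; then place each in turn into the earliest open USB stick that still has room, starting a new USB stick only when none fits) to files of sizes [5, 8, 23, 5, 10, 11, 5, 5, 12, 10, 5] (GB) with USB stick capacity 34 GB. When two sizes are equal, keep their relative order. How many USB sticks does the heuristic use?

Sorted descending: 23, 12, 11, 10, 10, 8, 5, 5, 5, 5, 5.
  23 → USB stick 1 (new)  [load 23/34]
  12 → USB stick 2 (new)  [load 12/34]
  11 → USB stick 1  [load 34/34]
  10 → USB stick 2  [load 22/34]
  10 → USB stick 2  [load 32/34]
  8 → USB stick 3 (new)  [load 8/34]
  5 → USB stick 3  [load 13/34]
  5 → USB stick 3  [load 18/34]
  5 → USB stick 3  [load 23/34]
  5 → USB stick 3  [load 28/34]
  5 → USB stick 3  [load 33/34]
3 USB sticks opened.

3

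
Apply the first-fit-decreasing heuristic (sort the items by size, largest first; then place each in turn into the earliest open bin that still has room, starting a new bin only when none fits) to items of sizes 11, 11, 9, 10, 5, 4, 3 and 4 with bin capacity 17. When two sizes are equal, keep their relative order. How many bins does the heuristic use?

Sorted descending: 11, 11, 10, 9, 5, 4, 4, 3.
  11 → bin 1 (new)  [load 11/17]
  11 → bin 2 (new)  [load 11/17]
  10 → bin 3 (new)  [load 10/17]
  9 → bin 4 (new)  [load 9/17]
  5 → bin 1  [load 16/17]
  4 → bin 2  [load 15/17]
  4 → bin 3  [load 14/17]
  3 → bin 3  [load 17/17]
4 bins opened.

4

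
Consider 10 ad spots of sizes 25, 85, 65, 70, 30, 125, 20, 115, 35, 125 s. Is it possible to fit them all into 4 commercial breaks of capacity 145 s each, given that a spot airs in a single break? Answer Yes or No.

Total = 695 s; ⌈695/145⌉ = 5.
At least 5 commercial breaks are required, but only 4 are allowed.

No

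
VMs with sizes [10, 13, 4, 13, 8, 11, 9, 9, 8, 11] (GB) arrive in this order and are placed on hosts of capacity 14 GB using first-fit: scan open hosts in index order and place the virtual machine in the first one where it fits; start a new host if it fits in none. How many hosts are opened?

9

  10 → host 1 (new)  [load 10/14]
  13 → host 2 (new)  [load 13/14]
  4 → host 1  [load 14/14]
  13 → host 3 (new)  [load 13/14]
  8 → host 4 (new)  [load 8/14]
  11 → host 5 (new)  [load 11/14]
  9 → host 6 (new)  [load 9/14]
  9 → host 7 (new)  [load 9/14]
  8 → host 8 (new)  [load 8/14]
  11 → host 9 (new)  [load 11/14]
9 hosts opened.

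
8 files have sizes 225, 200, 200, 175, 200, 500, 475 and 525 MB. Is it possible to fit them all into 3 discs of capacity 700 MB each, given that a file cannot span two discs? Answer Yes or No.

Total = 2500 MB; ⌈2500/700⌉ = 4.
At least 4 discs are required, but only 3 are allowed.

No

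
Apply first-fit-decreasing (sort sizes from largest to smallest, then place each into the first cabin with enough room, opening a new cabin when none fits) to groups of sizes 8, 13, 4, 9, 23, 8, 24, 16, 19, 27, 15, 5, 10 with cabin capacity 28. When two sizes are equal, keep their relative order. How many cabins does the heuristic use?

7

Sorted descending: 27, 24, 23, 19, 16, 15, 13, 10, 9, 8, 8, 5, 4.
  27 → cabin 1 (new)  [load 27/28]
  24 → cabin 2 (new)  [load 24/28]
  23 → cabin 3 (new)  [load 23/28]
  19 → cabin 4 (new)  [load 19/28]
  16 → cabin 5 (new)  [load 16/28]
  15 → cabin 6 (new)  [load 15/28]
  13 → cabin 6  [load 28/28]
  10 → cabin 5  [load 26/28]
  9 → cabin 4  [load 28/28]
  8 → cabin 7 (new)  [load 8/28]
  8 → cabin 7  [load 16/28]
  5 → cabin 3  [load 28/28]
  4 → cabin 2  [load 28/28]
7 cabins opened.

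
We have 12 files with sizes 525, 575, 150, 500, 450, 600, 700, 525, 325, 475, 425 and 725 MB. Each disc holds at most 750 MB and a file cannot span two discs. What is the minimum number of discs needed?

10

Total = 725 + 700 + 600 + 575 + 525 + 525 + 500 + 475 + 450 + 425 + 325 + 150 = 5975 MB.
Lower bound: ⌈5975/750⌉ = 8 discs.
Also, 10 files each exceed 375 MB, and no two of those can share a disc, so at least 10 discs are needed.
A packing using 10 discs:
  disc 1: 725 = 725
  disc 2: 700 = 700
  disc 3: 600 + 150 = 750
  disc 4: 575 = 575
  disc 5: 525 = 525
  disc 6: 525 = 525
  disc 7: 500 = 500
  disc 8: 475 = 475
  disc 9: 450 = 450
  disc 10: 425 + 325 = 750
This matches the lower bound, so 10 is optimal.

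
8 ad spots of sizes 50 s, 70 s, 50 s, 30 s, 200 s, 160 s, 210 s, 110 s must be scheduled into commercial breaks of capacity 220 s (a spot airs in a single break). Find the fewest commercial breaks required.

Total = 210 + 200 + 160 + 110 + 70 + 50 + 50 + 30 = 880 s.
Lower bound: ⌈880/220⌉ = 4 commercial breaks.
A packing using 5 commercial breaks:
  break 1: 210 = 210
  break 2: 200 = 200
  break 3: 160 + 50 = 210
  break 4: 110 + 70 + 30 = 210
  break 5: 50 = 50
No arrangement into 4 commercial breaks stays within capacity, so 5 is optimal.

5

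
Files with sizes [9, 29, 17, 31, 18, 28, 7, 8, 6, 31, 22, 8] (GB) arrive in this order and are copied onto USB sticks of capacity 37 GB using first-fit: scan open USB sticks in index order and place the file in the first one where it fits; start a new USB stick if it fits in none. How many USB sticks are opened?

  9 → USB stick 1 (new)  [load 9/37]
  29 → USB stick 2 (new)  [load 29/37]
  17 → USB stick 1  [load 26/37]
  31 → USB stick 3 (new)  [load 31/37]
  18 → USB stick 4 (new)  [load 18/37]
  28 → USB stick 5 (new)  [load 28/37]
  7 → USB stick 1  [load 33/37]
  8 → USB stick 2  [load 37/37]
  6 → USB stick 3  [load 37/37]
  31 → USB stick 6 (new)  [load 31/37]
  22 → USB stick 7 (new)  [load 22/37]
  8 → USB stick 4  [load 26/37]
7 USB sticks opened.

7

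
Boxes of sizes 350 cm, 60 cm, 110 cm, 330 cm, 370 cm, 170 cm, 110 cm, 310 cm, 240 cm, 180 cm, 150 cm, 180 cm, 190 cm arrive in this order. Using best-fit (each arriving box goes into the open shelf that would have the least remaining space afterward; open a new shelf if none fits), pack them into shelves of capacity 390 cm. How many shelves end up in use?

8

  350 → shelf 1 (new)  [load 350/390]
  60 → shelf 2 (new)  [load 60/390]
  110 → shelf 2  [load 170/390]
  330 → shelf 3 (new)  [load 330/390]
  370 → shelf 4 (new)  [load 370/390]
  170 → shelf 2  [load 340/390]
  110 → shelf 5 (new)  [load 110/390]
  310 → shelf 6 (new)  [load 310/390]
  240 → shelf 5  [load 350/390]
  180 → shelf 7 (new)  [load 180/390]
  150 → shelf 7  [load 330/390]
  180 → shelf 8 (new)  [load 180/390]
  190 → shelf 8  [load 370/390]
8 shelves opened.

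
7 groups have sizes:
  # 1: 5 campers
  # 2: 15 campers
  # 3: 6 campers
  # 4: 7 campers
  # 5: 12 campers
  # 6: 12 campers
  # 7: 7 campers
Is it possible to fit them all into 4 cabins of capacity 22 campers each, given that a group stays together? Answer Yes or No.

A valid assignment using 4 cabins:
  cabin 1: 15 + 7 = 22
  cabin 2: 12 + 7 = 19
  cabin 3: 12 + 6 = 18
  cabin 4: 5 = 5
Every load is within 22 campers, so 4 cabins suffice.

Yes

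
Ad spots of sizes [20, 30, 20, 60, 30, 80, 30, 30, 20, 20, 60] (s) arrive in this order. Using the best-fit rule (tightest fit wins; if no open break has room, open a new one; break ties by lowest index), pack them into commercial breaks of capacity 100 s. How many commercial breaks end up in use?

5

  20 → break 1 (new)  [load 20/100]
  30 → break 1  [load 50/100]
  20 → break 1  [load 70/100]
  60 → break 2 (new)  [load 60/100]
  30 → break 1  [load 100/100]
  80 → break 3 (new)  [load 80/100]
  30 → break 2  [load 90/100]
  30 → break 4 (new)  [load 30/100]
  20 → break 3  [load 100/100]
  20 → break 4  [load 50/100]
  60 → break 5 (new)  [load 60/100]
5 commercial breaks opened.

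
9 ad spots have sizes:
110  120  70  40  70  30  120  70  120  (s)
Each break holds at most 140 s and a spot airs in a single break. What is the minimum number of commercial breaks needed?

6

Total = 120 + 120 + 120 + 110 + 70 + 70 + 70 + 40 + 30 = 750 s.
Lower bound: ⌈750/140⌉ = 6 commercial breaks.
A packing using 6 commercial breaks:
  break 1: 120 = 120
  break 2: 120 = 120
  break 3: 120 = 120
  break 4: 110 + 30 = 140
  break 5: 70 + 70 = 140
  break 6: 70 + 40 = 110
This matches the lower bound, so 6 is optimal.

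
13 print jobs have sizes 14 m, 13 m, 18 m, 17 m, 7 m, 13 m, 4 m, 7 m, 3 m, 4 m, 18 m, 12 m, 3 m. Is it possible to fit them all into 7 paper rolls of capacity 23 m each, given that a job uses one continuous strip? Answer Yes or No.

Yes

A valid assignment using 7 paper rolls:
  roll 1: 18 + 4 = 22
  roll 2: 18 + 4 = 22
  roll 3: 17 + 3 + 3 = 23
  roll 4: 14 + 7 = 21
  roll 5: 13 + 7 = 20
  roll 6: 13 = 13
  roll 7: 12 = 12
Every load is within 23 m, so 7 paper rolls suffice.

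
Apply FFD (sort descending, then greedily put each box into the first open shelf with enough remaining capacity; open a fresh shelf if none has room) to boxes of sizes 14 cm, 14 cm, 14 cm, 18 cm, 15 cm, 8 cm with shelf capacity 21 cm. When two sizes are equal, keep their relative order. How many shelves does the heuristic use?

6

Sorted descending: 18, 15, 14, 14, 14, 8.
  18 → shelf 1 (new)  [load 18/21]
  15 → shelf 2 (new)  [load 15/21]
  14 → shelf 3 (new)  [load 14/21]
  14 → shelf 4 (new)  [load 14/21]
  14 → shelf 5 (new)  [load 14/21]
  8 → shelf 6 (new)  [load 8/21]
6 shelves opened.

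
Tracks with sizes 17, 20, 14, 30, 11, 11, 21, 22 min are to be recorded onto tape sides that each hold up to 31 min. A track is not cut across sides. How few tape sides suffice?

Total = 30 + 22 + 21 + 20 + 17 + 14 + 11 + 11 = 146 min.
Lower bound: ⌈146/31⌉ = 5 tape sides.
A packing using 6 tape sides:
  side 1: 30 = 30
  side 2: 22 = 22
  side 3: 21 = 21
  side 4: 20 + 11 = 31
  side 5: 17 + 14 = 31
  side 6: 11 = 11
No arrangement into 5 tape sides stays within capacity, so 6 is optimal.

6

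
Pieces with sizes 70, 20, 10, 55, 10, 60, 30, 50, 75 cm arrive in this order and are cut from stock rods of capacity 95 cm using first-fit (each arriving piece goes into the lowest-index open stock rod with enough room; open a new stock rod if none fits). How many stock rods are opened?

5

  70 → stock rod 1 (new)  [load 70/95]
  20 → stock rod 1  [load 90/95]
  10 → stock rod 2 (new)  [load 10/95]
  55 → stock rod 2  [load 65/95]
  10 → stock rod 2  [load 75/95]
  60 → stock rod 3 (new)  [load 60/95]
  30 → stock rod 3  [load 90/95]
  50 → stock rod 4 (new)  [load 50/95]
  75 → stock rod 5 (new)  [load 75/95]
5 stock rods opened.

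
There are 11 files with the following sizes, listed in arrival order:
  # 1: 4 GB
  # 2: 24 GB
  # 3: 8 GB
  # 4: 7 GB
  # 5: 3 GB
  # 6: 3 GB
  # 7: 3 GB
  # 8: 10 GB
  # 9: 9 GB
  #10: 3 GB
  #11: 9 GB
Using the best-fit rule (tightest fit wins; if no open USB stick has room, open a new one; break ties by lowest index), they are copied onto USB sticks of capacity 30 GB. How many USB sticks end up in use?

3

  4 → USB stick 1 (new)  [load 4/30]
  24 → USB stick 1  [load 28/30]
  8 → USB stick 2 (new)  [load 8/30]
  7 → USB stick 2  [load 15/30]
  3 → USB stick 2  [load 18/30]
  3 → USB stick 2  [load 21/30]
  3 → USB stick 2  [load 24/30]
  10 → USB stick 3 (new)  [load 10/30]
  9 → USB stick 3  [load 19/30]
  3 → USB stick 2  [load 27/30]
  9 → USB stick 3  [load 28/30]
3 USB sticks opened.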